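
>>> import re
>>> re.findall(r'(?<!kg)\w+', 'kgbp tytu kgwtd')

Because the assertion is negative and zero-width, positions next to the forbidden text are skipped.
`findall` yields the raw match text (3 of them) because the pattern has no groups.

['kgbp', 'tytu', 'kgwtd']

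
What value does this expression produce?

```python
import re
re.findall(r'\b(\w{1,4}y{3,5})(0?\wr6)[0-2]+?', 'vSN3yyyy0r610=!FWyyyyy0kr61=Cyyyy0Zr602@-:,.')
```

Pattern: a word boundary (`\b`, zero-width); then 1 to 4 of a word character, then 3 to 5 of a literal 'y' (captured); then optionally the literal '0', then a word character, then the literal 'r6' (captured); then one or more of a character in [0-2] (lazy).
Walking the string: at [0:12] match 'vSN3yyyy0r61', groups = ('vSN3yyyy', '0r6'); at [15:27] match 'FWyyyyy0kr61', groups = ('FWyyyyy', '0kr6'); at [28:38] match 'Cyyyy0Zr60', groups = ('Cyyyy', '0Zr6').
With 2 capturing groups, `findall` returns a 2-tuple per match.

[('vSN3yyyy', '0r6'), ('FWyyyyy', '0kr6'), ('Cyyyy', '0Zr6')]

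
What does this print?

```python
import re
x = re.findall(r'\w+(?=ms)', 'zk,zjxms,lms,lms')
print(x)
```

Because the assertion is zero-width, the text it checks is not consumed and won't appear in the result.
`findall` yields the raw match text (3 of them) because the pattern has no groups.

['zjx', 'l', 'l']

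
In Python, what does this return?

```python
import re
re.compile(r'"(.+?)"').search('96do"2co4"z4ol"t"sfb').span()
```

(4, 10)

`re.search` scans for the first position where the pattern succeeds.
The match spans [4:10] → '"2co4"'.
Captured: group 1 = '2co4'.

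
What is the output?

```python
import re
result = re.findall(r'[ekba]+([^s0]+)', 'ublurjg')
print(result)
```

['lurjg']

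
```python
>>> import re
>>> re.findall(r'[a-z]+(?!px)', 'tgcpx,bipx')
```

['tgcpx', 'bipx']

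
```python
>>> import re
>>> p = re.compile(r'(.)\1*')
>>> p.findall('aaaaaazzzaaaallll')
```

['a', 'z', 'a', 'l']

After group 1 captures some text, `\1` only succeeds where that same text appears again.
One capturing group, so `findall` returns just the captured substring from each match — 4 in all.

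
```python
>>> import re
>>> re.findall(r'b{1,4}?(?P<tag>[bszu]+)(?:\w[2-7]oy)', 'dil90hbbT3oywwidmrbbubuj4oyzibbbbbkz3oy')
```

The pattern matches 1 to 4 of a literal 'b' (lazy); then one or more of one of [bszu] (captured as 'tag'); then a word character, then a character in [2-7], then the literal 'oy' (non-capturing group).
With the lazy modifier that quantifier settles for the fewest repetitions that let the rest of the pattern succeed (the atoms after it are unaffected and can still be greedy).
Scanning left to right: at [6:12] match 'bbT3oy', group 1 = 'b'; at [18:27] match 'bbubuj4oy', group 1 = 'bubu'.
One capturing group, so `findall` returns just the captured substring from each match — 2 in all.

['b', 'bubu']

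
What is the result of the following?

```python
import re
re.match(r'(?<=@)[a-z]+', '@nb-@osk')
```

The `(?=…)`/`(?<=…)` assertion just peeks at neighbouring text; it doesn't advance the match position.
`re.match` only tries the pattern at the start of the string.
Here the pattern fails at index 0, so the call returns None.

None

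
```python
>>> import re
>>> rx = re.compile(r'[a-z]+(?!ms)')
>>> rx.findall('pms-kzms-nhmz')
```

['pms', 'kzms', 'nhmz']

Because the assertion is negative and zero-width, positions next to the forbidden text are skipped.
Scanning left to right: at [0:3] → 'pms'; at [4:8] → 'kzms'; at [9:13] → 'nhmz'.
With no groups in the pattern, `findall` gives back each whole match — 3 here.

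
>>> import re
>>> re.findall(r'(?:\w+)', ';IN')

The pattern matches one or more of a word character (non-capturing group).
With no groups in the pattern, `findall` gives back each whole match — 1 here.

['IN']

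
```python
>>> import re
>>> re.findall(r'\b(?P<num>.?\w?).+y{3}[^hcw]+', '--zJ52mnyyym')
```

Pattern: a word boundary (`\b`, zero-width); then optionally any character, then optionally a word character (captured as 'num'); then one or more of any character, then exactly 3 of a literal 'y'; then one or more of any character except [hcw].
Walking the string: at [2:12] match 'zJ52mnyyym', group 1 = 'zJ'.
With a single group, `findall` returns only what that group captured — 1 item.

['zJ']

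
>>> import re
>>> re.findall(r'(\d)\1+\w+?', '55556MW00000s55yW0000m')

A backreference is literal: `\1` must see the identical characters the first group matched.
Walking the string: at [0:5] match '55556', group 1 = '5'; at [7:13] match '00000s', group 1 = '0'; at [13:16] match '55y', group 1 = '5'; at [17:22] match '0000m', group 1 = '0'.
Because there's exactly one group, `findall` drops the full match and keeps group 1 from each hit.

['5', '0', '5', '0']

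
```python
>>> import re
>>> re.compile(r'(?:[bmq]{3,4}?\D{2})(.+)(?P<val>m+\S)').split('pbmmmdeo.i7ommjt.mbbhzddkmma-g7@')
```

The `?` after the quantifier makes it lazy — it takes as little as possible before letting the rest of the pattern try.
The group in the pattern means `split` returns the separators' captures alongside the pieces.

['p', 'eo.i7ommjt.mbbhzddkm', 'ma', '-g7@']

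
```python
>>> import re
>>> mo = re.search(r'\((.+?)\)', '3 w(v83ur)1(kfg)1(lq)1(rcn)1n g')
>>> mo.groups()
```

With the lazy modifier that quantifier settles for the fewest repetitions that let the rest of the pattern succeed (the atoms after it are unaffected and can still be greedy).
`re.search` tries every starting position until one works.
The match spans [3:10] → '(v83ur)'.
Captured: group 1 = 'v83ur'.

('v83ur',)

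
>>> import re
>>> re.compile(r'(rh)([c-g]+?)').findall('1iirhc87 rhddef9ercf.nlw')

[('rh', 'c'), ('rh', 'd')]

This matches the literal 'r', then a literal 'h' (captured); then one or more of a character in [c-g] (lazy) (captured).
Matches: at [3:6] match 'rhc', groups = ('rh', 'c'); at [9:12] match 'rhd', groups = ('rh', 'd').
2 groups means each result is a tuple of 2 captured strings — 2 here.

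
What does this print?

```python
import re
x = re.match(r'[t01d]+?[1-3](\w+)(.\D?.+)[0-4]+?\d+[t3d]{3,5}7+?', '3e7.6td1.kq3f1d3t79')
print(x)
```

None

With `match`, the pattern is implicitly anchored at the beginning.
Here the pattern fails at index 0, so the call returns None.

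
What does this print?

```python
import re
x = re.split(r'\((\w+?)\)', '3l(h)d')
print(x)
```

['3l', 'h', 'd']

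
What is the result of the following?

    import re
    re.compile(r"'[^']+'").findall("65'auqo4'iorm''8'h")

With no groups in the pattern, `findall` gives back each whole match — 2 here.

["'auqo4'", "'8'"]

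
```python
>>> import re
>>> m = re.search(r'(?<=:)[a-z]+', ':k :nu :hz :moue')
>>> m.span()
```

(1, 2)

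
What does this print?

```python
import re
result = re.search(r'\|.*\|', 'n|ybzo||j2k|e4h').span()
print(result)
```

(1, 12)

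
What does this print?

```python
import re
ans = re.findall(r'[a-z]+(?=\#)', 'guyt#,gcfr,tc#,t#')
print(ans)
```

The lookaround is zero-width — it requires the adjacent text to match without consuming it, so the asserted text isn't part of the match.
Scanning left to right: at [0:4] → 'guyt'; at [11:13] → 'tc'; at [15:16] → 't'.
`findall` yields the raw match text (3 of them) because the pattern has no groups.

['guyt', 'tc', 't']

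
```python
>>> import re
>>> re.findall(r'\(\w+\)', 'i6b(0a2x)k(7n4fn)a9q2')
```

Walking the string: at [3:9] → '(0a2x)'; at [10:17] → '(7n4fn)'.
No capturing groups, so `findall` returns the 2 full match strings.

['(0a2x)', '(7n4fn)']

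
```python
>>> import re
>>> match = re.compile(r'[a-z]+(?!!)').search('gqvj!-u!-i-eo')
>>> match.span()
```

Because the assertion is negative and zero-width, positions next to the forbidden text are skipped.
`re.search` tries every starting position until one works.
The match spans [0:3] → 'gqv'.

(0, 3)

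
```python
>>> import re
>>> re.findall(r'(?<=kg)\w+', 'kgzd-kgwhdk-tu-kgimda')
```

['zd', 'whdk', 'imda']

Because the assertion is zero-width, the text it checks is not consumed and won't appear in the result.
Walking the string: at [2:4] → 'zd'; at [7:11] → 'whdk'; at [17:21] → 'imda'.
No capturing groups, so `findall` returns the 3 full match strings.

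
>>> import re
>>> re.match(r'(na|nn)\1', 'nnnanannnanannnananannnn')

A backreference is literal: `\1` must see the identical characters the first group matched.
`re.match` won't scan ahead — the pattern has to work from the very first character.
Here position 0 doesn't satisfy it, so the call returns None.

None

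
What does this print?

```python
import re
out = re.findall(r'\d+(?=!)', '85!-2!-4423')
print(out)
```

The positive lookaround only admits positions where the adjacent text matches; those characters stay outside the span.
No capturing groups, so `findall` returns the 2 full match strings.

['85', '2']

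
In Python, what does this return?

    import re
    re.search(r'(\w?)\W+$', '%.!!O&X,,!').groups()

('X',)

Pattern: optionally a word character (captured); then one or more of a non-word character; then anchored at the end.
`re.search` scans for the first position where the pattern succeeds.
The match spans [6:10] → 'X,,!'.
Captured: group 1 = 'X'.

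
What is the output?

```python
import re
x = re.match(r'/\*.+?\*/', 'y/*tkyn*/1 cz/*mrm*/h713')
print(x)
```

`re.match` won't scan ahead — the pattern has to work from the very first character.
Here the pattern fails at index 0, so the call returns None.

None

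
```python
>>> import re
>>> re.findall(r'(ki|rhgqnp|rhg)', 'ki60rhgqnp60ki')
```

Alternation tries branches left to right and keeps the first one that lets the overall match succeed at that position.
With a single group, `findall` returns only what that group captured — 3 items.

['ki', 'rhgqnp', 'ki']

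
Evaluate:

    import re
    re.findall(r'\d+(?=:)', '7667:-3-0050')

['7667']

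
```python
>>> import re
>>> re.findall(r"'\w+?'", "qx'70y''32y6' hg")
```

Scanning left to right: at [2:7] → "'70y'"; at [7:13] → "'32y6'".
No capturing groups, so `findall` returns the 2 full match strings.

["'70y'", "'32y6'"]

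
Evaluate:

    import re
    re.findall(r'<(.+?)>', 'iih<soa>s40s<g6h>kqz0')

Walking the string: at [3:8] match '<soa>', group 1 = 'soa'; at [12:17] match '<g6h>', group 1 = 'g6h'.
With a single group, `findall` returns only what that group captured — 2 items.

['soa', 'g6h']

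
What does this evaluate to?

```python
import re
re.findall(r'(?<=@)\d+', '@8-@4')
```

The positive lookaround only admits positions where the adjacent text matches; those characters stay outside the span.
Walking the string: at [1:2] → '8'; at [4:5] → '4'.
Since nothing is captured, `findall` lists the 2 matched substrings directly.

['8', '4']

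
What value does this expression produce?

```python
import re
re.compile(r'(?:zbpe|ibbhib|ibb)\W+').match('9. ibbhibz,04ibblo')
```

`match` is anchored at position 0; if the pattern doesn't fit there, it returns None.
Here the pattern fails at index 0, so the call returns None.

None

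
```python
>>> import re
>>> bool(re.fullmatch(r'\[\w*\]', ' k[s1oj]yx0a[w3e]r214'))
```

For `fullmatch`, every character of the input must be accounted for by the pattern.
Here the pattern can't cover the whole string, so the call returns None, and `bool(None)` is False.

False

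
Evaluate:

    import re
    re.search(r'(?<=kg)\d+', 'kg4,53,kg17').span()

The positive lookaround only admits positions where the adjacent text matches; those characters stay outside the span.
The match spans [2:3] → '4'.

(2, 3)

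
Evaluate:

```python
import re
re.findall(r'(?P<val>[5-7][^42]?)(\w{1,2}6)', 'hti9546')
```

[('5', '46')]

The pattern matches a character in [5-7], then optionally any character except [42] (captured as 'val'); then 1 to 2 of a word character, then a literal '6' (captured).
Matches: at [4:7] match '546', groups = ('5', '46').
With 2 capturing groups, `findall` returns a 2-tuple per match.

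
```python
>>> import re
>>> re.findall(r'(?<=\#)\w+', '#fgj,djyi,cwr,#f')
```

['fgj', 'f']

The lookaround is zero-width — it requires the adjacent text to match without consuming it, so the asserted text isn't part of the match.
Since nothing is captured, `findall` lists the 2 matched substrings directly.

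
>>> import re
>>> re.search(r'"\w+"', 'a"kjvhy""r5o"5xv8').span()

`re.search` scans for the first position where the pattern succeeds.
The match spans [1:8] → '"kjvhy"'.

(1, 8)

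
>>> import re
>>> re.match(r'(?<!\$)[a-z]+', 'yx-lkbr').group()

'yx'

The negative lookaround is zero-width — it rules out positions where the adjacent text would match, without consuming anything.
With `match`, the pattern is implicitly anchored at the beginning.
The match spans [0:2] → 'yx'.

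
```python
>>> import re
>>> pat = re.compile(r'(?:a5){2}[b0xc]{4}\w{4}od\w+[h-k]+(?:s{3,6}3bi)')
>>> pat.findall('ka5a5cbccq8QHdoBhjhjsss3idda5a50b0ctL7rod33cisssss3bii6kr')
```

No capturing groups, so `findall` returns the 1 full match string.

['a5a50b0ctL7rod33cisssss3bi']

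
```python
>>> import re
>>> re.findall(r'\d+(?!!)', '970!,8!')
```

A negative assertion filters positions out without eating any characters.
Since nothing is captured, `findall` lists the 1 matched substring directly.

['97']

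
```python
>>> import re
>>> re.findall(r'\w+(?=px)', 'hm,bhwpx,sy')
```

The positive lookaround only admits positions where the adjacent text matches; those characters stay outside the span.
No capturing groups, so `findall` returns the 1 full match string.

['bhw']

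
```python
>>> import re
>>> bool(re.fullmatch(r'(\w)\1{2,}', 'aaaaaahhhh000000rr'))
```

False

A backreference is literal: `\1` must see the identical characters the first group matched.
`fullmatch` succeeds only if the pattern covers the string from start to end.
Here the pattern can't cover the whole string, so the call returns None, and `bool(None)` is False.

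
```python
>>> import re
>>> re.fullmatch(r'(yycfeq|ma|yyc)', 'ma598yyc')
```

None

For `fullmatch`, every character of the input must be accounted for by the pattern.
Here the pattern can't cover the whole string, so the call returns None.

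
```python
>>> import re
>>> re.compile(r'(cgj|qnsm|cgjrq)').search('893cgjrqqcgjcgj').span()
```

The regex engine tests alternatives in the order written; an earlier branch that matches wins even if a later one would match more.
Unlike `match`, `search` isn't anchored — it looks for the pattern anywhere in the string.
The match spans [3:6] → 'cgj'.
Captured: group 1 = 'cgj'.

(3, 6)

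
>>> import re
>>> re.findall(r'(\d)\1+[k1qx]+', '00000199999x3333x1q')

['0', '9', '3']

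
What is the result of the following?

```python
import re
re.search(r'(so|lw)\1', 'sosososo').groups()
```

`\1` is not a pattern — it's the concrete string captured by group 1, re-applied verbatim.
Unlike `match`, `search` isn't anchored — it looks for the pattern anywhere in the string.
The match spans [0:4] → 'soso'.
Captured: group 1 = 'so'.

('so',)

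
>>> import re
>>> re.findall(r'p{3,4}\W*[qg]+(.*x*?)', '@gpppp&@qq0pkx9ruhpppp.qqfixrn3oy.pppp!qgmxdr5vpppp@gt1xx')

The pattern matches 3 to 4 of a literal 'p', then zero or more of a non-word character, then one or more of one of [qg]; then zero or more of any character, then zero or more of the literal 'x' (lazy) (captured).
Walking the string: at [2:57] match 'pppp&@qq0pkx9ruhpppp.qqfixrn3oy.pppp!qgmxdr5vpppp@gt1xx', group 1 = '0pkx9ruhpppp.qqfixrn3oy.pppp!qgmxdr5vpppp@gt1xx'.
Because there's exactly one group, `findall` drops the full match and keeps group 1 from the one hit.

['0pkx9ruhpppp.qqfixrn3oy.pppp!qgmxdr5vpppp@gt1xx']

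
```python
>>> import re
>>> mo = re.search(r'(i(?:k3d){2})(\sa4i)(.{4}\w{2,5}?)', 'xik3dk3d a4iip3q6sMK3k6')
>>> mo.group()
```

A `+?`/`*?`/`{m,n}?` starts at its minimum and grows only as far as needed for what follows to match.
The match spans [1:18] → 'ik3dk3d a4iip3q6s'.

'ik3dk3d a4iip3q6s'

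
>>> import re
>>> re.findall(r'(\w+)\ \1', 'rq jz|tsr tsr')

['tsr']

`\1` is not a pattern — it's the concrete string captured by group 1, re-applied verbatim.
Walking the string: at [6:13] match 'tsr tsr', group 1 = 'tsr'.
Because there's exactly one group, `findall` drops the full match and keeps group 1 from the one hit.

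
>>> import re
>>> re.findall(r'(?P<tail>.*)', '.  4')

The pattern matches zero or more of any character (captured as 'tail').
Walking the string: at [0:4] match '.  4', group 1 = '.  4'; at [4:4] match '', group 1 = ''.
One capturing group, so `findall` returns just the captured substring from each match — 2 in all.

['.  4', '']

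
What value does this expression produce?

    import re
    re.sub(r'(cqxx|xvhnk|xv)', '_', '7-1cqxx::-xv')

'7-1_::-_'

Matches: at [3:7] → 'cqxx'; at [10:12] → 'xv'.
Each match is replaced by '_'.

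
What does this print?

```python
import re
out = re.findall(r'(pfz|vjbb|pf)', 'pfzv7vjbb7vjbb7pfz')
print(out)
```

['pfz', 'vjbb', 'vjbb', 'pfz']

Alternation isn't longest-match — the leftmost alternative that fits at this position is chosen.
`findall` collects group 1 from each match (4 total).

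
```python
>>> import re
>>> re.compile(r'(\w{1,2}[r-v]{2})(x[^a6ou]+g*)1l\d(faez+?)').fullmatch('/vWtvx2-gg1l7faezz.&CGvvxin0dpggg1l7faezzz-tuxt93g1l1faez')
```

Pattern: 1 to 2 of a word character, then exactly 2 of a character in [r-v] (captured); then the literal 'x', then one or more of any character except [a6ou], then zero or more of the literal 'g' (captured); then the literal '1l', then a digit; then the literal 'fae', then one or more of the literal 'z' (lazy) (captured).
For `fullmatch`, every character of the input must be accounted for by the pattern.
Here the string isn't matched end-to-end, so the call returns None.

None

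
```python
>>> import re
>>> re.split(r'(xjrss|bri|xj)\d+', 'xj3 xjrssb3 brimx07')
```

['', 'xj', ' xjrssb3 brimx07']

Matches to split on: at [0:3] → 'xj3'.
Because the pattern has a capturing group, `split` also inserts each captured text between the pieces.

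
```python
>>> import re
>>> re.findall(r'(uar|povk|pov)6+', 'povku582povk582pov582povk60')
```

['povk']

Matches: at [21:26] match 'povk6', group 1 = 'povk'.
`findall` collects group 1 from the one match (1 total).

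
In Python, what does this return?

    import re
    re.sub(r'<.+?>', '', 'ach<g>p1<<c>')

'achp1'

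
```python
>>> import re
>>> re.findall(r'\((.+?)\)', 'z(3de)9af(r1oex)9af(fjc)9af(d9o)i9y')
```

['3de', 'r1oex', 'fjc', 'd9o']

With the lazy modifier that quantifier settles for the fewest repetitions that let the rest of the pattern succeed (the atoms after it are unaffected and can still be greedy).
Scanning left to right: at [1:6] match '(3de)', group 1 = '3de'; at [9:16] match '(r1oex)', group 1 = 'r1oex'; at [19:24] match '(fjc)', group 1 = 'fjc'; at [27:32] match '(d9o)', group 1 = 'd9o'.
One capturing group, so `findall` returns just the captured substring from each match — 4 in all.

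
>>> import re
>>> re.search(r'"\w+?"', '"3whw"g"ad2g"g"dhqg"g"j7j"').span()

`re.search` tries every starting position until one works.
The match spans [0:6] → '"3whw"'.

(0, 6)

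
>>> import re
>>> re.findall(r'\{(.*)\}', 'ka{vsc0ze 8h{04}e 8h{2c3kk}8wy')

['vsc0ze 8h{04}e 8h{2c3kk']

Matches: at [2:27] match '{vsc0ze 8h{04}e 8h{2c3kk}', group 1 = 'vsc0ze 8h{04}e 8h{2c3kk'.
With a single group, `findall` returns only what that group captured — 1 item.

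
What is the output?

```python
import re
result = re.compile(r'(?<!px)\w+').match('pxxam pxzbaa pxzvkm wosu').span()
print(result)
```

(0, 5)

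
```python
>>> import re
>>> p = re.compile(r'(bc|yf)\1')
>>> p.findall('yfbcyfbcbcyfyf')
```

`\1` is not a pattern — it's the concrete string captured by group 1, re-applied verbatim.
Matches: at [6:10] match 'bcbc', group 1 = 'bc'; at [10:14] match 'yfyf', group 1 = 'yf'.
`findall` collects group 1 from each match (2 total).

['bc', 'yf']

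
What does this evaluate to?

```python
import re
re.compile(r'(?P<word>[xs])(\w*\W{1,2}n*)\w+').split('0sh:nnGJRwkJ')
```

['0', 's', 'h:nn', '']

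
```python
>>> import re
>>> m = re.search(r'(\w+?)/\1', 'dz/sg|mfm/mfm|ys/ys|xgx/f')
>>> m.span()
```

A backreference is literal: `\1` must see the identical characters the first group matched.
Unlike `match`, `search` isn't anchored — it looks for the pattern anywhere in the string.
The match spans [6:13] → 'mfm/mfm'.
Captured: group 1 = 'mfm'.

(6, 13)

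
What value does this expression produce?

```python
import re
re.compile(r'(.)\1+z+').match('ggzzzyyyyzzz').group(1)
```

'g'

A backreference is literal: `\1` must see the identical characters the first group matched.
With `match`, the pattern is implicitly anchored at the beginning.
The match spans [0:5] → 'ggzzz'.
Captured: group 1 = 'g'.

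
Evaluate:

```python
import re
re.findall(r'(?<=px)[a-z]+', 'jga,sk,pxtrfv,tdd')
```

['trfv']

The positive lookaround only admits positions where the adjacent text matches; those characters stay outside the span.
`findall` yields the raw match text (1 of them) because the pattern has no groups.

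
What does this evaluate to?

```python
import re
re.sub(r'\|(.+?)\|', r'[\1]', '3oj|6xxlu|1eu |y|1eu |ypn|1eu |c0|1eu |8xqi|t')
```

'3oj[6xxlu]1eu [y]1eu [ypn]1eu [c0]1eu [8xqi]t'

With the lazy modifier that quantifier settles for the fewest repetitions that let the rest of the pattern succeed (the atoms after it are unaffected and can still be greedy).
Matches: at [3:10] → '|6xxlu|'; at [14:17] → '|y|'; at [21:26] → '|ypn|'; at [30:34] → '|c0|'; at [38:44] → '|8xqi|'.
`\1` in the replacement pulls in group 1's text for each match.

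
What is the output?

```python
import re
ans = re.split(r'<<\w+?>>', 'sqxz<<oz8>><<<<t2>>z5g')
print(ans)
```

['sqxz', '<<', 'z5g']

Matches to split on: at [4:11] → '<<oz8>>'; at [13:19] → '<<t2>>'.
`split` removes every match and returns the 3 fragments in between.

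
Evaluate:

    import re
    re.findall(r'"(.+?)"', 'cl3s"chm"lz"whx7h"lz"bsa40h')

A non-greedy quantifier consumes as few characters as it can — just enough that the remainder of the pattern still matches from where it stops; whatever follows it matches normally.
With a single group, `findall` returns only what that group captured — 2 items.

['chm', 'whx7h']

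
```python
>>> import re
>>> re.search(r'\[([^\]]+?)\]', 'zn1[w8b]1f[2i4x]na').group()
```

'[w8b]'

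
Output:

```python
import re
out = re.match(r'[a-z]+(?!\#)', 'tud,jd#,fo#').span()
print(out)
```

The negative lookaround is zero-width — it rules out positions where the adjacent text would match, without consuming anything.
`re.match` only tries the pattern at the start of the string.
The match spans [0:3] → 'tud'.

(0, 3)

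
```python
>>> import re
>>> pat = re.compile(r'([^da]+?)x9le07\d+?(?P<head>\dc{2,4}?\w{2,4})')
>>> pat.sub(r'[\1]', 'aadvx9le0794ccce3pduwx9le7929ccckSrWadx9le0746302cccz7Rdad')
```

'aad[v]duwx9le7929ccckSrWadx9le0746302cccz7Rdad'

Pattern: one or more of any character except [da] (lazy) (captured); then the literal 'x9l', then the literal 'e07', then one or more of a digit (lazy); then a digit, then 2 to 4 of the literal 'c' (lazy), then 2 to 4 of a word character (captured as 'head').
Because the quantifier is non-greedy, it stops expanding at the earliest point where the rest of the pattern can succeed.
Matches: at [3:18] → 'vx9le0794ccce3p'.
The replacement refers to a captured group, so each match is rewritten using its own captured text.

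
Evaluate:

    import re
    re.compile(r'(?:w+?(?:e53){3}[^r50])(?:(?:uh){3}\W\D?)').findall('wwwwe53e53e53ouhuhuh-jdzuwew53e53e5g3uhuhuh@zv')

['wwwwe53e53e53ouhuhuh-j']

The pattern matches one or more of a literal 'w' (lazy), then the literal 'e53' repeated 3 times, then any character except [r50] (non-capturing group); then the literal 'uh' repeated 3 times, then a non-word character, then optionally a non-digit (non-capturing group).
`findall` yields the raw match text (1 of them) because the pattern has no groups.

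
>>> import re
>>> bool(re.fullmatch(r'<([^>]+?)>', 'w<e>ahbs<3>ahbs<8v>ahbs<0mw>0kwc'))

False

For `fullmatch`, every character of the input must be accounted for by the pattern.
Here the string isn't matched end-to-end, so the call returns None, and `bool(None)` is False.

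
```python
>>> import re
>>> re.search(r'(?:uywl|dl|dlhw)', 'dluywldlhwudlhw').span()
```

(0, 2)

The match spans [0:2] → 'dl'.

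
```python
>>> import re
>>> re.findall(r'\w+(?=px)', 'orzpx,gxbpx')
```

Because the assertion is zero-width, the text it checks is not consumed and won't appear in the result.
Scanning left to right: at [0:3] → 'orz'; at [6:9] → 'gxb'.
With no groups in the pattern, `findall` gives back each whole match — 2 here.

['orz', 'gxb']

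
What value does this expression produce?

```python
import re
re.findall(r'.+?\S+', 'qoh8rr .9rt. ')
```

With the lazy modifier that quantifier settles for the fewest repetitions that let the rest of the pattern succeed (the atoms after it are unaffected and can still be greedy).
With no groups in the pattern, `findall` gives back each whole match — 2 here.

['qoh8rr', ' .9rt.']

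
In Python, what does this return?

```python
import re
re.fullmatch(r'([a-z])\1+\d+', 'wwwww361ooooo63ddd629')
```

`fullmatch` succeeds only if the pattern covers the string from start to end.
Here the string isn't matched end-to-end, so the call returns None.

None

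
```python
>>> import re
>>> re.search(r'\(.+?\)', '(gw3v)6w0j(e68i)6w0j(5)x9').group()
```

'(gw3v)'

`re.search` tries every starting position until one works.
The match spans [0:6] → '(gw3v)'.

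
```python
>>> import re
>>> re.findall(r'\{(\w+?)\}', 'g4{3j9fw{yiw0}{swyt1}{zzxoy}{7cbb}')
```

Walking the string: at [8:14] match '{yiw0}', group 1 = 'yiw0'; at [14:21] match '{swyt1}', group 1 = 'swyt1'; at [21:28] match '{zzxoy}', group 1 = 'zzxoy'; at [28:34] match '{7cbb}', group 1 = '7cbb'.
With a single group, `findall` returns only what that group captured — 4 items.

['yiw0', 'swyt1', 'zzxoy', '7cbb']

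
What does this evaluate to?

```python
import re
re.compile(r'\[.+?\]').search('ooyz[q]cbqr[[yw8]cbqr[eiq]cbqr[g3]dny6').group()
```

With the lazy modifier that quantifier settles for the fewest repetitions that let the rest of the pattern succeed (the atoms after it are unaffected and can still be greedy).
The match spans [4:7] → '[q]'.

'[q]'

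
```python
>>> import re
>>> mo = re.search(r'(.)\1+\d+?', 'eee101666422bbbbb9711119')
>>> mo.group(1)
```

'e'

A backreference is literal: `\1` must see the identical characters the first group matched.
`re.search` tries every starting position until one works.
The match spans [0:4] → 'eee1'.
Captured: group 1 = 'e'.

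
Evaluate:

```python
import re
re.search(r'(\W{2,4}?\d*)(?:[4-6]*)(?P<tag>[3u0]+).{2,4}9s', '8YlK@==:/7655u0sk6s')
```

This matches 2 to 4 of a non-word character (lazy), then zero or more of a digit (captured); then zero or more of a character in [4-6] (non-capturing group); then one or more of one of [3u0] (captured as 'tag'); then 2 to 4 of any character, then the literal '9s'.
`search` walks the string left to right and returns the first match it finds.
Here no position works, so the call returns None.

None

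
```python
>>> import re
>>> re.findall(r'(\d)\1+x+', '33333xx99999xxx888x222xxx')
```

['3', '9', '8', '2']

`\1` has to match the exact text group 1 already captured.
With a single group, `findall` returns only what that group captured — 4 items.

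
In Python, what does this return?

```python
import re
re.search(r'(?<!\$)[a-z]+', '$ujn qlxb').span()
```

(2, 4)

Because the assertion is negative and zero-width, positions next to the forbidden text are skipped.
`search` walks the string left to right and returns the first match it finds.
The match spans [2:4] → 'jn'.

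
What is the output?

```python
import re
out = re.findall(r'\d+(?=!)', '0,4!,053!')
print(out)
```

Because the assertion is zero-width, the text it checks is not consumed and won't appear in the result.
Matches: at [2:3] → '4'; at [5:8] → '053'.
`findall` yields the raw match text (2 of them) because the pattern has no groups.

['4', '053']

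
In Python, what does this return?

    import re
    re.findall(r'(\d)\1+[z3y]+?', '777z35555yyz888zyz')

`\1` is not a pattern — it's the concrete string captured by group 1, re-applied verbatim.
Matches: at [0:4] match '777z', group 1 = '7'; at [5:10] match '5555y', group 1 = '5'; at [12:16] match '888z', group 1 = '8'.
`findall` collects group 1 from each match (3 total).

['7', '5', '8']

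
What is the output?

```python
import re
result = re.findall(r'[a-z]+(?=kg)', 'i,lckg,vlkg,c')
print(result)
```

['lc', 'vl']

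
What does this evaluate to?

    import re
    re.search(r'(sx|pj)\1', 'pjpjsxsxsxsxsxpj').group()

'pjpj'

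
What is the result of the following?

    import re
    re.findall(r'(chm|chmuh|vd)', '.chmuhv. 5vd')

Alternation isn't longest-match — the leftmost alternative that fits at this position is chosen.
Walking the string: at [1:4] match 'chm', group 1 = 'chm'; at [10:12] match 'vd', group 1 = 'vd'.
One capturing group, so `findall` returns just the captured substring from each match — 2 in all.

['chm', 'vd']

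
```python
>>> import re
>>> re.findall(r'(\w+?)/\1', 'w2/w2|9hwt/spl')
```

['w2']

After group 1 captures some text, `\1` only succeeds where that same text appears again.
`findall` collects group 1 from the one match (1 total).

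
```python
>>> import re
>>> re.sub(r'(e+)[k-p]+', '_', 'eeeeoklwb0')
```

'_wb0'

This matches one or more of a literal 'e' (captured); then one or more of a character in [k-p].
`sub` substitutes '_' at each match site.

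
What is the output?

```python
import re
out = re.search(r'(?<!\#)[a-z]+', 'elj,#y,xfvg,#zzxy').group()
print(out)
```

The negative lookaround is zero-width — it rules out positions where the adjacent text would match, without consuming anything.
`re.search` tries every starting position until one works.
The match spans [0:3] → 'elj'.

elj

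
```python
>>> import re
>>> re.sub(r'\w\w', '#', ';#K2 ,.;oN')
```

';## ,.;#'

This matches a word character; then a word character.
Matches: at [2:4] → 'K2'; at [8:10] → 'oN'.
Each match is replaced by '#'.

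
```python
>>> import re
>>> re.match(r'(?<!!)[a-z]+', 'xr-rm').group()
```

'xr'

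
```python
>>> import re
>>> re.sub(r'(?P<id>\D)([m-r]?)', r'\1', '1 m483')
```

'1 483'

Pattern: a non-digit (captured as 'id'); then optionally a character in [m-r] (captured).
Matches: at [1:3] → ' m'.
The replacement refers to a captured group, so each match is rewritten using its own captured text.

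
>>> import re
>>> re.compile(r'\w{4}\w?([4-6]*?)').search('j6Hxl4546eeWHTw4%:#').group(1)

''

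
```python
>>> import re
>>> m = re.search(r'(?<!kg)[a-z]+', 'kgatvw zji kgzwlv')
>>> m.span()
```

A negative assertion filters positions out without eating any characters.
Unlike `match`, `search` isn't anchored — it looks for the pattern anywhere in the string.
The match spans [0:6] → 'kgatvw'.

(0, 6)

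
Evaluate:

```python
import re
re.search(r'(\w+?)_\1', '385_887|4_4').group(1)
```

'4'

After group 1 captures some text, `\1` only succeeds where that same text appears again.
`re.search` tries every starting position until one works.
The match spans [8:11] → '4_4'.
Captured: group 1 = '4'.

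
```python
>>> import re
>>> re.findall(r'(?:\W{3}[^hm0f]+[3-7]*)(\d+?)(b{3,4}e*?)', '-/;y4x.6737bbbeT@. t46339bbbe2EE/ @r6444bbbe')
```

[('4', 'bbb')]

Because the quantifier is non-greedy, it stops expanding at the earliest point where the rest of the pattern can succeed.
Multiple groups make `findall` return tuples — one 2-tuple for the one match.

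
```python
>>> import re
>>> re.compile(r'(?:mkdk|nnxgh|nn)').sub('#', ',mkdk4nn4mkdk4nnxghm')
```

Branches in `(...|...)` are attempted left-to-right; the first branch that allows the whole pattern to succeed is taken.
Matches: at [1:5] → 'mkdk'; at [6:8] → 'nn'; at [9:13] → 'mkdk'; at [14:19] → 'nnxgh'.
Each match is replaced by '#'.

',#4#4#4#m'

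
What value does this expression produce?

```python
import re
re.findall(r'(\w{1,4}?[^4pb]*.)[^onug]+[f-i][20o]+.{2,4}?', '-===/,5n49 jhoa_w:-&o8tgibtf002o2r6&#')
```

['5n4', 'w:-&o8tgib']

This matches 1 to 4 of a word character (lazy), then zero or more of any character except [4pb], then any character (captured); then one or more of any character except [onug], then a character in [f-i], then one or more of one of [20o]; then 2 to 4 of any character (lazy).
A `+?`/`*?`/`{m,n}?` starts at its minimum and grows only as far as needed for what follows to match.
Scanning left to right: at [6:16] match '5n49 jhoa_', group 1 = '5n4'; at [16:35] match 'w:-&o8tgibtf002o2r6', group 1 = 'w:-&o8tgib'.
Because there's exactly one group, `findall` drops the full match and keeps group 1 from each hit.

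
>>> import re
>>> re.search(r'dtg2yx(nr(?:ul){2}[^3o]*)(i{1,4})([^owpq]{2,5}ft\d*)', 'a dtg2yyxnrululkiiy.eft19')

None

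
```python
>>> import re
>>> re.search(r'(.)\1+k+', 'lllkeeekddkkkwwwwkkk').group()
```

'lllk'

`\1` has to match the exact text group 1 already captured.
`search` walks the string left to right and returns the first match it finds.
The match spans [0:4] → 'lllk'.
Captured: group 1 = 'l'.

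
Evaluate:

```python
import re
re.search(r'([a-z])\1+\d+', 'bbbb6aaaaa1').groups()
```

('b',)

The match spans [0:5] → 'bbbb6'.
Captured: group 1 = 'b'.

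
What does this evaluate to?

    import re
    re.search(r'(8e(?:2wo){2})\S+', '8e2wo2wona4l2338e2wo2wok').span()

(0, 24)

Pattern: the literal '8e', then the literal '2wo' repeated 2 times (captured); then one or more of a non-whitespace character.
`re.search` tries every starting position until one works.
The match spans [0:24] → '8e2wo2wona4l2338e2wo2wok'.
Captured: group 1 = '8e2wo2wo'.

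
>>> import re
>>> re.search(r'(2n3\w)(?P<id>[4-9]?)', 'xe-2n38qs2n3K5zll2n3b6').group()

'2n38'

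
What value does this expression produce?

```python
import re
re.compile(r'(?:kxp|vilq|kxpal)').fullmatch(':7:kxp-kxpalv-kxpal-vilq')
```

`re.fullmatch` is like wrapping the pattern in `^…$` (in single-line mode).
Here the pattern can't cover the whole string, so the call returns None.

None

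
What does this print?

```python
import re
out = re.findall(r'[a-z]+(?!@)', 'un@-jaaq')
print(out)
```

['u', 'jaaq']

`(?!…)`/`(?<!…)` only lets a position through if the neighbouring text does NOT match; no characters are consumed.
Scanning left to right: at [0:1] → 'u'; at [4:8] → 'jaaq'.
Since nothing is captured, `findall` lists the 2 matched substrings directly.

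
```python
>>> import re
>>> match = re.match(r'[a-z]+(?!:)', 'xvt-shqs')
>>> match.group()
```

'xvt'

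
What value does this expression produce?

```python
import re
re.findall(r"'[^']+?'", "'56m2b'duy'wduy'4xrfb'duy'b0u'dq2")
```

["'56m2b'", "'wduy'", "'duy'"]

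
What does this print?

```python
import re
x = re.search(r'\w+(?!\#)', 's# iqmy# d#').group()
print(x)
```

iqm

A negative assertion filters positions out without eating any characters.
The match spans [3:6] → 'iqm'.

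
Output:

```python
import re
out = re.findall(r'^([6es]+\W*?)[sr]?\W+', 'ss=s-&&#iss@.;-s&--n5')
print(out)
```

['ss']

Pattern: anchored at the start of the string; then one or more of one of [6es], then zero or more of a non-word character (lazy) (captured); then optionally one of [sr]; then one or more of a non-word character.
Because the quantifier is non-greedy, it stops expanding at the earliest point where the rest of the pattern can succeed.
Walking the string: at [0:3] match 'ss=', group 1 = 'ss'.
With a single group, `findall` returns only what that group captured — 1 item.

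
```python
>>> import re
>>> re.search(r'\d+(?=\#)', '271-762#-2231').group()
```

'762'

The lookaround is zero-width — it requires the adjacent text to match without consuming it, so the asserted text isn't part of the match.
`re.search` scans for the first position where the pattern succeeds.
The match spans [4:7] → '762'.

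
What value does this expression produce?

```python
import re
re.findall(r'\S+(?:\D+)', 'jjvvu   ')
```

['jjvvu   ']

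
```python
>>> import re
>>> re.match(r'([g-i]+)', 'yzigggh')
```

`re.match` only tries the pattern at the start of the string.
Here the pattern fails at index 0, so the call returns None.

None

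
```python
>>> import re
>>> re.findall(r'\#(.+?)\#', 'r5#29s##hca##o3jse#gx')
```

['29s', 'hca', 'o3jse']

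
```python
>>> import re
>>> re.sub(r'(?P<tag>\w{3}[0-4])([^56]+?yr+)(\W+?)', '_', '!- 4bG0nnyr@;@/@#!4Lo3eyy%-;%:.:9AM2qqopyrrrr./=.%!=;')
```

The pattern matches exactly 3 of a word character, then a character in [0-4] (captured as 'tag'); then one or more of any character except [56] (lazy), then a literal 'y', then one or more of the literal 'r' (captured); then one or more of a non-word character (lazy) (captured).
Because the quantifier is non-greedy, it stops expanding at the earliest point where the rest of the pattern can succeed.
Matches: at [3:12] → '4bG0nnyr@'; at [18:46] → '4Lo3eyy%-;%:.:9AM2qqopyrrrr.'.
`sub` substitutes '_' at each match site.

'!- _;@/@#!_/=.%!=;'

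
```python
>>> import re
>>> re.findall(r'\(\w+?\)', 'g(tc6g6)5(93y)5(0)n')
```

Scanning left to right: at [1:8] → '(tc6g6)'; at [9:14] → '(93y)'; at [15:18] → '(0)'.
`findall` yields the raw match text (3 of them) because the pattern has no groups.

['(tc6g6)', '(93y)', '(0)']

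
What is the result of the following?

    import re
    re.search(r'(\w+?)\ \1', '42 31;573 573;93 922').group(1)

The match spans [6:13] → '573 573'.
Captured: group 1 = '573'.

'573'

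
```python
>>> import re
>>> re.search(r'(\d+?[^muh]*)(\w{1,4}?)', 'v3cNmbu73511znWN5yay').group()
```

The pattern matches one or more of a digit (lazy), then zero or more of any character except [muh] (captured); then 1 to 4 of a word character (lazy) (captured).
With the lazy modifier that quantifier settles for the fewest repetitions that let the rest of the pattern succeed (the atoms after it are unaffected and can still be greedy).
`search` walks the string left to right and returns the first match it finds.
The match spans [1:5] → '3cNm'.
Captured: group 1 = '3cN', group 2 = 'm'.

'3cNm'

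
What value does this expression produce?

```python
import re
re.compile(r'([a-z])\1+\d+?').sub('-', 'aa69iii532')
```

'-9-32'

`\1` has to match the exact text group 1 already captured.
Matches: at [0:3] → 'aa6'; at [4:8] → 'iii5'.
`sub` substitutes '-' at each match site.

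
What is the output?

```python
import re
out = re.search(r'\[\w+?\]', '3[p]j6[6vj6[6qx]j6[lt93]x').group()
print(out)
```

[p]

The match spans [1:4] → '[p]'.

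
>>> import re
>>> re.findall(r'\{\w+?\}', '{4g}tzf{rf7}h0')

['{4g}', '{rf7}']

No capturing groups, so `findall` returns the 2 full match strings.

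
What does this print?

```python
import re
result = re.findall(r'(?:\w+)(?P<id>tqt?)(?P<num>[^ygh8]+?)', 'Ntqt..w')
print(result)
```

The pattern matches one or more of a word character (non-capturing group); then the literal 'tq', then optionally a literal 't' (captured as 'id'); then one or more of any character except [ygh8] (lazy) (captured as 'num').
Lazy quantifiers expand one character at a time until the remainder of the pattern can match.
Scanning left to right: at [0:5] match 'Ntqt.', groups = ('tqt', '.').
`findall` packs the 2 group values into a tuple for every match.

[('tqt', '.')]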